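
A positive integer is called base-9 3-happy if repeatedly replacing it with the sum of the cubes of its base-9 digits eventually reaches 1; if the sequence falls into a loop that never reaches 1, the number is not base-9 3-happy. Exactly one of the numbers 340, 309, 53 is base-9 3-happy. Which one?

340: 340 → 408 → 152 → 856 → 128 → 134 → 638 → 1198 → 470 → 476 → 980 → 540 → 432 → 152  — repeats 152 (not base-9 3-happy)
309: 309 → 397 → 577 → 345 → 99 → 9 → 1  — reaches 1 (base-9 3-happy)
53: 53 → 637 → 1029 → 271 → 55 → 217 → 225 → 351 → 91 → 3 → 27 → 27  — repeats 27 (not base-9 3-happy)

309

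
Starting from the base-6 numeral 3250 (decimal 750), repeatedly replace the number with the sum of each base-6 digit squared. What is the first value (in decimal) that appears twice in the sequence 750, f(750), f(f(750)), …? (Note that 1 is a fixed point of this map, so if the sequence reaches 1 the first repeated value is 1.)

750 = (3,2,5,0)_6 → 3² + 2² + 5² + 0² = 38
38 = (1,0,2)_6 → 1² + 0² + 2² = 5
5 = (5)_6 → 5² = 25
25 = (4,1)_6 → 4² + 1² = 17
17 = (2,5)_6 → 2² + 5² = 29
29 = (4,5)_6 → 4² + 5² = 41
41 = (1,0,5)_6 → 1² + 0² + 5² = 26
26 = (4,2)_6 → 4² + 2² = 20
20 = (3,2)_6 → 3² + 2² = 13
13 = (2,1)_6 → 2² + 1² = 5  — 5 already appeared earlier.

5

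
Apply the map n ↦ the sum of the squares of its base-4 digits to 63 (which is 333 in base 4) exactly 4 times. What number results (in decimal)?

10

63 = (3,3,3)_4 → 3² + 3² + 3² = 9 + 9 + 9 = 27
27 = (1,2,3)_4 → 1² + 2² + 3² = 1 + 4 + 9 = 14
14 = (3,2)_4 → 3² + 2² = 9 + 4 = 13
13 = (3,1)_4 → 3² + 1² = 9 + 1 = 10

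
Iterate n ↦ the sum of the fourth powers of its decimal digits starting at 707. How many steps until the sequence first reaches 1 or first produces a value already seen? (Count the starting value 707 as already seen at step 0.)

13

707 → 4802
4802 → 4368
4368 → 5729
5729 → 9603
9603 → 7938
7938 → 13139
13139 → 6725
6725 → 4338
4338 → 4514
4514 → 1138
1138 → 4179
4179 → 9219
9219 → 13139  — 13139 repeats.
That took 13 steps.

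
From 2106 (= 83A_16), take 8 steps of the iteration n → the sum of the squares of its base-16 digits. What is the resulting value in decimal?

146

2106 = (8,3,10)_16 → 8² + 3² + 10² = 64 + 9 + 100 = 173
173 = (10,13)_16 → 10² + 13² = 100 + 169 = 269
269 = (1,0,13)_16 → 1² + 0² + 13² = 1 + 0 + 169 = 170
170 = (10,10)_16 → 10² + 10² = 100 + 100 = 200
200 = (12,8)_16 → 12² + 8² = 144 + 64 = 208
208 = (13,0)_16 → 13² + 0² = 169 + 0 = 169
169 = (10,9)_16 → 10² + 9² = 100 + 81 = 181
181 = (11,5)_16 → 11² + 5² = 121 + 25 = 146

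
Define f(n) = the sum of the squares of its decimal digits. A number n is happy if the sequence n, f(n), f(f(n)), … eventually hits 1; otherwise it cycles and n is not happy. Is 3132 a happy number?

happy

3132 → 3² + 1² + 3² + 2² = 23
23 → 2² + 3² = 13
13 → 1² + 3² = 10
10 → 1² + 0² = 1  — reached 1.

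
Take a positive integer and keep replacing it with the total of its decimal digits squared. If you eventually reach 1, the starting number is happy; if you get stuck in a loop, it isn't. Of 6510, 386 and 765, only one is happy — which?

6510: 6510 → 62 → 40 → 16 → 37 → 58 → 89 → 145 → 42 → 20 → 4 → 16  — repeats 16 (not happy)
386: 386 → 109 → 82 → 68 → 100 → 1  — reaches 1 (happy)
765: 765 → 110 → 2 → 4 → 16 → 37 → 58 → 89 → 145 → 42 → 20 → 4  — repeats 4 (not happy)

386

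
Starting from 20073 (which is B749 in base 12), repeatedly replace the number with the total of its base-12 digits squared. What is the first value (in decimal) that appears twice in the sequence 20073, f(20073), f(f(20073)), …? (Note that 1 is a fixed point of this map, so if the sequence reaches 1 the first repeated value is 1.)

20073 = (11,7,4,9)_12 → 11² + 7² + 4² + 9² = 121 + 49 + 16 + 81 = 267
267 = (1,10,3)_12 → 1² + 10² + 3² = 1 + 100 + 9 = 110
110 = (9,2)_12 → 9² + 2² = 81 + 4 = 85
85 = (7,1)_12 → 7² + 1² = 49 + 1 = 50
50 = (4,2)_12 → 4² + 2² = 16 + 4 = 20
20 = (1,8)_12 → 1² + 8² = 1 + 64 = 65
65 = (5,5)_12 → 5² + 5² = 25 + 25 = 50  — 50 already appeared earlier.

50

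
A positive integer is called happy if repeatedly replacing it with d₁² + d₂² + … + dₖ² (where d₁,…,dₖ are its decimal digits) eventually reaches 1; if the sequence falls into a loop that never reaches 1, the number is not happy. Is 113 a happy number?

not happy

113 → 1² + 1² + 3² = 11
11 → 1² + 1² = 2
2 → 2² = 4
4 → 4² = 16
16 → 1² + 6² = 37
37 → 3² + 7² = 58
58 → 5² + 8² = 89
89 → 8² + 9² = 145
145 → 1² + 4² + 5² = 42
42 → 4² + 2² = 20
20 → 2² + 0² = 4  — 4 already seen; the sequence cycles without reaching 1.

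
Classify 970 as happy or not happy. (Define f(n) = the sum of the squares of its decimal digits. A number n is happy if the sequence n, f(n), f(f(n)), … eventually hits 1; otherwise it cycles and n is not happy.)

happy

970 → 9² + 7² + 0² = 130
130 → 1² + 3² + 0² = 10
10 → 1² + 0² = 1  — reached 1.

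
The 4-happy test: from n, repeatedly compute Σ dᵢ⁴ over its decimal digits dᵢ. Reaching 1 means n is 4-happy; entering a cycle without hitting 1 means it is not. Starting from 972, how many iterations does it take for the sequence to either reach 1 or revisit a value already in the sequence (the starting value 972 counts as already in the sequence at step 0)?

11

972 → 9⁴ + 7⁴ + 2⁴ = 8978
8978 → 8⁴ + 9⁴ + 7⁴ + 8⁴ = 17154
17154 → 1⁴ + 7⁴ + 1⁴ + 5⁴ + 4⁴ = 3284
3284 → 3⁴ + 2⁴ + 8⁴ + 4⁴ = 4449
4449 → 4⁴ + 4⁴ + 4⁴ + 9⁴ = 7329
7329 → 7⁴ + 3⁴ + 2⁴ + 9⁴ = 9059
9059 → 9⁴ + 0⁴ + 5⁴ + 9⁴ = 13747
13747 → 1⁴ + 3⁴ + 7⁴ + 4⁴ + 7⁴ = 5140
5140 → 5⁴ + 1⁴ + 4⁴ + 0⁴ = 882
882 → 8⁴ + 8⁴ + 2⁴ = 8208
8208 → 8⁴ + 2⁴ + 0⁴ + 8⁴ = 8208  — 8208 repeats.
That took 11 steps.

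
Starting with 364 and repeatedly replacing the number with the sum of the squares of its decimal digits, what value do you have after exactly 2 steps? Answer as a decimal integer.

364 → 61
61 → 37

37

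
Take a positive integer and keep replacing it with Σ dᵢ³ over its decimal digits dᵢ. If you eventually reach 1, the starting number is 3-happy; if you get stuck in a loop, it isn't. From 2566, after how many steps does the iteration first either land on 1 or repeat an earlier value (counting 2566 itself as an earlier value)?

2566 → 2³ + 5³ + 6³ + 6³ = 565
565 → 5³ + 6³ + 5³ = 466
466 → 4³ + 6³ + 6³ = 496
496 → 4³ + 9³ + 6³ = 1009
1009 → 1³ + 0³ + 0³ + 9³ = 730
730 → 7³ + 3³ + 0³ = 370
370 → 3³ + 7³ + 0³ = 370  — 370 repeats.
That took 7 steps.

7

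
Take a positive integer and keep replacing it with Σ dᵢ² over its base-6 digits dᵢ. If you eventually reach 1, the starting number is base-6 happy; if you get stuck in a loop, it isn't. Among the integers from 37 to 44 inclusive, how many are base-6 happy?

1

37: 37 → 2 → 4 → 16 → 20 → 13 → 5 → 25 → 17 → 29 → 41 → 26 → 20  (repeats 20)
38: 38 → 5 → 25 → 17 → 29 → 41 → 26 → 20 → 13 → 5  (repeats 5)
39: 39 → 10 → 17 → 29 → 41 → 26 → 20 → 13 → 5 → 25 → 17  (repeats 17)
40: 40 → 17 → 29 → 41 → 26 → 20 → 13 → 5 → 25 → 17  (repeats 17)
41: 41 → 26 → 20 → 13 → 5 → 25 → 17 → 29 → 41  (repeats 41)
42: 42 → 2 → 4 → 16 → 20 → 13 → 5 → 25 → 17 → 29 → 41 → 26 → 20  (repeats 20)
43: 43 → 3 → 9 → 10 → 17 → 29 → 41 → 26 → 20 → 13 → 5 → 25 → 17  (repeats 17)
44: 44 → 6 → 1  (reaches 1)
base-6 happy: 44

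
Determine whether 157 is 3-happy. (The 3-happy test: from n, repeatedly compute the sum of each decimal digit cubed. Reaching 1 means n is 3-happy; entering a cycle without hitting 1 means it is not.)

157 → 1³ + 5³ + 7³ = 1 + 125 + 343 = 469
469 → 4³ + 6³ + 9³ = 64 + 216 + 729 = 1009
1009 → 1³ + 0³ + 0³ + 9³ = 1 + 0 + 0 + 729 = 730
730 → 7³ + 3³ + 0³ = 343 + 27 + 0 = 370
370 → 3³ + 7³ + 0³ = 27 + 343 + 0 = 370  — 370 already seen; the sequence cycles without reaching 1.

not 3-happy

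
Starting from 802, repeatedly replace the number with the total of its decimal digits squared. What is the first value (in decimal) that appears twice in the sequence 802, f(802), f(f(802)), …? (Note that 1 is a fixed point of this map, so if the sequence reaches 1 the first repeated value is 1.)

1

802 → 8² + 0² + 2² = 68
68 → 6² + 8² = 100
100 → 1² + 0² + 0² = 1  — reached the fixed point 1.
1 → 1, so 1 is the first repeated value.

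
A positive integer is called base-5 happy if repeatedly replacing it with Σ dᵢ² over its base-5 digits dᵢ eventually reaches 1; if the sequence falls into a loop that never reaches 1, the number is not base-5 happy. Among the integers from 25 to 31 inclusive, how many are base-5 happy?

25: 25 → 1  (reaches 1)
26: 26 → 2 → 4 → 16 → 10 → 4  (repeats 4)
27: 27 → 5 → 1  (reaches 1)
28: 28 → 10 → 4 → 16 → 10  (repeats 10)
29: 29 → 17 → 13 → 13  (repeats 13)
30: 30 → 2 → 4 → 16 → 10 → 4  (repeats 4)
31: 31 → 3 → 9 → 17 → 13 → 13  (repeats 13)
base-5 happy: 25, 27

2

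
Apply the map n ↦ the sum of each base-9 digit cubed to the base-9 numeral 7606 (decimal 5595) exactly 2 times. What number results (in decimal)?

127

5595 = (7,6,0,6)_9 → 775
775 = (1,0,5,1)_9 → 127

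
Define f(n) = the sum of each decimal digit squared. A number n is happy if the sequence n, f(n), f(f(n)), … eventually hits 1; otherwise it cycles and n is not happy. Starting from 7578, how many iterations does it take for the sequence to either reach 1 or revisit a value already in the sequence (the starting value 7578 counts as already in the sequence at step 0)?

14

7578 → 187
187 → 114
114 → 18
18 → 65
65 → 61
61 → 37
37 → 58
58 → 89
89 → 145
145 → 42
42 → 20
20 → 4
4 → 16
16 → 37  — 37 repeats.
That took 14 steps.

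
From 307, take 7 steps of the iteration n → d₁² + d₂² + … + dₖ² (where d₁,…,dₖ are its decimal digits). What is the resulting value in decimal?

16

307 → 3² + 0² + 7² = 58
58 → 5² + 8² = 89
89 → 8² + 9² = 145
145 → 1² + 4² + 5² = 42
42 → 4² + 2² = 20
20 → 2² + 0² = 4
4 → 4² = 16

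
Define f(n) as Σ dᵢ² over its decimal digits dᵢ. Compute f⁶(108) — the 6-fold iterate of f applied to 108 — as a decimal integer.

108 → 1² + 0² + 8² = 1 + 0 + 64 = 65
65 → 6² + 5² = 36 + 25 = 61
61 → 6² + 1² = 36 + 1 = 37
37 → 3² + 7² = 9 + 49 = 58
58 → 5² + 8² = 25 + 64 = 89
89 → 8² + 9² = 64 + 81 = 145

145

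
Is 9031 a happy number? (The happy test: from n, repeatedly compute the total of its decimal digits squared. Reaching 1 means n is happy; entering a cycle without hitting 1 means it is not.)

happy

9031 → 9² + 0² + 3² + 1² = 91
91 → 9² + 1² = 82
82 → 8² + 2² = 68
68 → 6² + 8² = 100
100 → 1² + 0² + 0² = 1  — reached 1.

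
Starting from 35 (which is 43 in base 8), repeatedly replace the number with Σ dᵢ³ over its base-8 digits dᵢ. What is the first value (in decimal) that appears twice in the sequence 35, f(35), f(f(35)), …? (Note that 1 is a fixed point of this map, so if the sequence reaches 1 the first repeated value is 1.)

559

35 = (4,3)_8 → 4³ + 3³ = 64 + 27 = 91
91 = (1,3,3)_8 → 1³ + 3³ + 3³ = 1 + 27 + 27 = 55
55 = (6,7)_8 → 6³ + 7³ = 216 + 343 = 559
559 = (1,0,5,7)_8 → 1³ + 0³ + 5³ + 7³ = 1 + 0 + 125 + 343 = 469
469 = (7,2,5)_8 → 7³ + 2³ + 5³ = 343 + 8 + 125 = 476
476 = (7,3,4)_8 → 7³ + 3³ + 4³ = 343 + 27 + 64 = 434
434 = (6,6,2)_8 → 6³ + 6³ + 2³ = 216 + 216 + 8 = 440
440 = (6,7,0)_8 → 6³ + 7³ + 0³ = 216 + 343 + 0 = 559  — 559 already appeared earlier.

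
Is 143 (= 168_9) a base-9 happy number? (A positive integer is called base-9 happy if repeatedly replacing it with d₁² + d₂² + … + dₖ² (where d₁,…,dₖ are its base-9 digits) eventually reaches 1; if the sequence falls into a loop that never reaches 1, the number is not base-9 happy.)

143 = (1,6,8)_9 → 1² + 6² + 8² = 1 + 36 + 64 = 101
101 = (1,2,2)_9 → 1² + 2² + 2² = 1 + 4 + 4 = 9
9 = (1,0)_9 → 1² + 0² = 1 + 0 = 1  — reached 1.

base-9 happy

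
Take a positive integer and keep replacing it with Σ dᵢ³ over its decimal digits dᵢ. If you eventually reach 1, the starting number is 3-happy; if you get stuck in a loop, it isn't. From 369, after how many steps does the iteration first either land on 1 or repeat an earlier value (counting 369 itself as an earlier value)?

369 → 972
972 → 1080
1080 → 513
513 → 153
153 → 153  — 153 repeats.
That took 5 steps.

5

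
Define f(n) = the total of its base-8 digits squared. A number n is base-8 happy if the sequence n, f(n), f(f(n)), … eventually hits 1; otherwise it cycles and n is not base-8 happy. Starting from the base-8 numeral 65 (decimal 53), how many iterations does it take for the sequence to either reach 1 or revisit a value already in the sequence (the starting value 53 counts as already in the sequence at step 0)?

53 = (6,5)_8 → 6² + 5² = 36 + 25 = 61
61 = (7,5)_8 → 7² + 5² = 49 + 25 = 74
74 = (1,1,2)_8 → 1² + 1² + 2² = 1 + 1 + 4 = 6
6 = (6)_8 → 6² = 36
36 = (4,4)_8 → 4² + 4² = 16 + 16 = 32
32 = (4,0)_8 → 4² + 0² = 16 + 0 = 16
16 = (2,0)_8 → 2² + 0² = 4 + 0 = 4
4 = (4)_8 → 4² = 16  — 16 repeats.
That took 8 steps.

8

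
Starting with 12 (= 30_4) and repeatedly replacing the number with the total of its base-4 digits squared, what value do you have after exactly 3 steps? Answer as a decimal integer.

12 = (3,0)_4 → 9
9 = (2,1)_4 → 5
5 = (1,1)_4 → 2

2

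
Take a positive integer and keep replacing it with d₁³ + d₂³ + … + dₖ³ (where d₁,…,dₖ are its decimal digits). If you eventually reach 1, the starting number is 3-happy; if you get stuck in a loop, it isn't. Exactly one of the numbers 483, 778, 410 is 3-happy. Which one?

483: 483 → 603 → 243 → 99 → 1458 → 702 → 351 → 153 → 153  — repeats 153 (not 3-happy)
778: 778 → 1198 → 1243 → 100 → 1  — reaches 1 (3-happy)
410: 410 → 65 → 341 → 92 → 737 → 713 → 371 → 371  — repeats 371 (not 3-happy)

778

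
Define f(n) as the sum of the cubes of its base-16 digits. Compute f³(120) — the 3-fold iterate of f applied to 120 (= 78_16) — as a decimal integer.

6120

120 = (7,8)_16 → 855
855 = (3,5,7)_16 → 495
495 = (1,14,15)_16 → 6120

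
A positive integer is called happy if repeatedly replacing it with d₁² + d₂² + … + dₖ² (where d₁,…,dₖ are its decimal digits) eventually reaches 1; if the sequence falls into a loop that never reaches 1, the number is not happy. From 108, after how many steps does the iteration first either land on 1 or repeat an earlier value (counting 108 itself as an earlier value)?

11

108 → 1² + 0² + 8² = 1 + 0 + 64 = 65
65 → 6² + 5² = 36 + 25 = 61
61 → 6² + 1² = 36 + 1 = 37
37 → 3² + 7² = 9 + 49 = 58
58 → 5² + 8² = 25 + 64 = 89
89 → 8² + 9² = 64 + 81 = 145
145 → 1² + 4² + 5² = 1 + 16 + 25 = 42
42 → 4² + 2² = 16 + 4 = 20
20 → 2² + 0² = 4 + 0 = 4
4 → 4² = 16
16 → 1² + 6² = 1 + 36 = 37  — 37 repeats.
That took 11 steps.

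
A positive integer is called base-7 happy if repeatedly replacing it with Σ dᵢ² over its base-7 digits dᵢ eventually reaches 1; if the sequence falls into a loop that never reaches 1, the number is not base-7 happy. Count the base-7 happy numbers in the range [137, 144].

1

137: 137 → 45 → 45  — not base-7 happy
138: 138 → 54 → 26 → 34 → 52 → 10 → 10  — not base-7 happy
139: 139 → 65 → 9 → 5 → 25 → 25  — not base-7 happy
140: 140 → 40 → 50 → 2 → 4 → 16 → 8 → 2  — not base-7 happy
141: 141 → 41 → 61 → 27 → 45 → 45  — not base-7 happy
142: 142 → 44 → 40 → 50 → 2 → 4 → 16 → 8 → 2  — not base-7 happy
143: 143 → 49 → 1  — base-7 happy
144: 144 → 56 → 2 → 4 → 16 → 8 → 2  — not base-7 happy
base-7 happy: 143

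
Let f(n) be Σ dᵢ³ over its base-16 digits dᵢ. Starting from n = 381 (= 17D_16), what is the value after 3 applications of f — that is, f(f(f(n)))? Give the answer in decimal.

381 = (1,7,13)_16 → 1³ + 7³ + 13³ = 2541
2541 = (9,14,13)_16 → 9³ + 14³ + 13³ = 5670
5670 = (1,6,2,6)_16 → 1³ + 6³ + 2³ + 6³ = 441

441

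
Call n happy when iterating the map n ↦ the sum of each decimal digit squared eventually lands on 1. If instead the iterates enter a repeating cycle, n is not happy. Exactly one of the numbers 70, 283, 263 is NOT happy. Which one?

283

70: 70 → 49 → 97 → 130 → 10 → 1  — reaches 1 (happy)
283: 283 → 77 → 98 → 145 → 42 → 20 → 4 → 16 → 37 → 58 → 89 → 145  — repeats 145 (not happy)
263: 263 → 49 → 97 → 130 → 10 → 1  — reaches 1 (happy)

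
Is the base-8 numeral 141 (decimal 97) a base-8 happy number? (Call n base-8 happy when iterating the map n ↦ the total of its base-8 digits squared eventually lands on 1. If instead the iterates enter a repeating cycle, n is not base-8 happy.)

97 = (1,4,1)_8 → 1² + 4² + 1² = 18
18 = (2,2)_8 → 2² + 2² = 8
8 = (1,0)_8 → 1² + 0² = 1  — reached 1.

base-8 happy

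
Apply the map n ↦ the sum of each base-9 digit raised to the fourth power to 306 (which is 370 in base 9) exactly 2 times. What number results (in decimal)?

306 = (3,7,0)_9 → 3⁴ + 7⁴ + 0⁴ = 2482
2482 = (3,3,5,7)_9 → 3⁴ + 3⁴ + 5⁴ + 7⁴ = 3188

3188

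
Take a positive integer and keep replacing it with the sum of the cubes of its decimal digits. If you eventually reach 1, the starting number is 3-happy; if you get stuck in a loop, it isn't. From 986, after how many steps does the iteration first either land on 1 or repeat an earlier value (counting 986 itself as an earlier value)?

6

986 → 9³ + 8³ + 6³ = 1457
1457 → 1³ + 4³ + 5³ + 7³ = 533
533 → 5³ + 3³ + 3³ = 179
179 → 1³ + 7³ + 9³ = 1073
1073 → 1³ + 0³ + 7³ + 3³ = 371
371 → 3³ + 7³ + 1³ = 371  — 371 repeats.
That took 6 steps.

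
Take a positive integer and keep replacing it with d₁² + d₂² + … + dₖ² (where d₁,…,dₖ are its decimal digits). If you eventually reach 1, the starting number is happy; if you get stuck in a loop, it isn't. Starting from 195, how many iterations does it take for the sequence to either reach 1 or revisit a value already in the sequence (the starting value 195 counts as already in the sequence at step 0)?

14

195 → 1² + 9² + 5² = 107
107 → 1² + 0² + 7² = 50
50 → 5² + 0² = 25
25 → 2² + 5² = 29
29 → 2² + 9² = 85
85 → 8² + 5² = 89
89 → 8² + 9² = 145
145 → 1² + 4² + 5² = 42
42 → 4² + 2² = 20
20 → 2² + 0² = 4
4 → 4² = 16
16 → 1² + 6² = 37
37 → 3² + 7² = 58
58 → 5² + 8² = 89  — 89 repeats.
That took 14 steps.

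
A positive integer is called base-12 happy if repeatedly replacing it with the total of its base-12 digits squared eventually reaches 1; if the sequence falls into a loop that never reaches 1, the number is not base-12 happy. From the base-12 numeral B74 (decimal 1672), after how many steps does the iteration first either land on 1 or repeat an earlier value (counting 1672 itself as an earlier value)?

10

1672 = (11,7,4)_12 → 11² + 7² + 4² = 186
186 = (1,3,6)_12 → 1² + 3² + 6² = 46
46 = (3,10)_12 → 3² + 10² = 109
109 = (9,1)_12 → 9² + 1² = 82
82 = (6,10)_12 → 6² + 10² = 136
136 = (11,4)_12 → 11² + 4² = 137
137 = (11,5)_12 → 11² + 5² = 146
146 = (1,0,2)_12 → 1² + 0² + 2² = 5
5 = (5)_12 → 5² = 25
25 = (2,1)_12 → 2² + 1² = 5  — 5 repeats.
That took 10 steps.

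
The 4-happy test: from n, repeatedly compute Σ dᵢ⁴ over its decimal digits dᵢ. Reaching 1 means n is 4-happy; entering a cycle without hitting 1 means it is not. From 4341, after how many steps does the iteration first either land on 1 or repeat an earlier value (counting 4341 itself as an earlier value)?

4341 → 594
594 → 7442
7442 → 2929
2929 → 13154
13154 → 964
964 → 8113
8113 → 4179
4179 → 9219
9219 → 13139
13139 → 6725
6725 → 4338
4338 → 4514
4514 → 1138
1138 → 4179  — 4179 repeats.
That took 14 steps.

14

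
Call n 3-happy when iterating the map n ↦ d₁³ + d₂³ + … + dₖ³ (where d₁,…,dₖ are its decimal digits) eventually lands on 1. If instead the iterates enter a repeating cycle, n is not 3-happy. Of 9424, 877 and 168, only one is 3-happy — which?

9424: 9424 → 865 → 853 → 664 → 496 → 1009 → 730 → 370 → 370  — repeats 370 (not 3-happy)
877: 877 → 1198 → 1243 → 100 → 1  — reaches 1 (3-happy)
168: 168 → 729 → 1080 → 513 → 153 → 153  — repeats 153 (not 3-happy)

877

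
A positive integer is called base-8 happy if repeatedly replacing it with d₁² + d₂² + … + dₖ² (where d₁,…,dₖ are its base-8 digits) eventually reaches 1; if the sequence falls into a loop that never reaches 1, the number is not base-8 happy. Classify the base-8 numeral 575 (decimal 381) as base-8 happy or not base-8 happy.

381 = (5,7,5)_8 → 5² + 7² + 5² = 25 + 49 + 25 = 99
99 = (1,4,3)_8 → 1² + 4² + 3² = 1 + 16 + 9 = 26
26 = (3,2)_8 → 3² + 2² = 9 + 4 = 13
13 = (1,5)_8 → 1² + 5² = 1 + 25 = 26  — 26 already seen; the sequence cycles without reaching 1.

not base-8 happy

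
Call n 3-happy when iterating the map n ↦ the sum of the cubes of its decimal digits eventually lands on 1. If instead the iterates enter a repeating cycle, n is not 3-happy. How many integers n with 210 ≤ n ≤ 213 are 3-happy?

210: 210 → 9 → 729 → 1080 → 513 → 153 → 153  — not 3-happy
211: 211 → 10 → 1  — 3-happy
212: 212 → 17 → 344 → 155 → 251 → 134 → 92 → 737 → 713 → 371 → 371  — not 3-happy
213: 213 → 36 → 243 → 99 → 1458 → 702 → 351 → 153 → 153  — not 3-happy
3-happy: 211

1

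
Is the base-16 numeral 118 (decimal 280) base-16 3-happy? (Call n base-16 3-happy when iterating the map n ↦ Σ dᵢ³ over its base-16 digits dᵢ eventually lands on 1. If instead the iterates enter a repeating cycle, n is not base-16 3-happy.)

280 = (1,1,8)_16 → 1³ + 1³ + 8³ = 514
514 = (2,0,2)_16 → 2³ + 0³ + 2³ = 16
16 = (1,0)_16 → 1³ + 0³ = 1  — reached 1.

base-16 3-happy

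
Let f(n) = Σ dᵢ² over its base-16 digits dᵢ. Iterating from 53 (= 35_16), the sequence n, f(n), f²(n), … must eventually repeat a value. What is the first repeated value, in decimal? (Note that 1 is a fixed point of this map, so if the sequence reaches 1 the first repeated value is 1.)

53 = (3,5)_16 → 34
34 = (2,2)_16 → 8
8 = (8)_16 → 64
64 = (4,0)_16 → 16
16 = (1,0)_16 → 1  — reached the fixed point 1.
1 → 1, so 1 is the first repeated value.

1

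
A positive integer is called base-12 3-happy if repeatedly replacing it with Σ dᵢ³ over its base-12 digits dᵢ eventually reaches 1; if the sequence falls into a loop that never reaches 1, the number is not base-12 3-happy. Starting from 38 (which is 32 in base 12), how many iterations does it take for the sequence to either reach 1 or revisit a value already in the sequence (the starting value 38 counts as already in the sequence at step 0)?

12

38 = (3,2)_12 → 3³ + 2³ = 35
35 = (2,11)_12 → 2³ + 11³ = 1339
1339 = (9,3,7)_12 → 9³ + 3³ + 7³ = 1099
1099 = (7,7,7)_12 → 7³ + 7³ + 7³ = 1029
1029 = (7,1,9)_12 → 7³ + 1³ + 9³ = 1073
1073 = (7,5,5)_12 → 7³ + 5³ + 5³ = 593
593 = (4,1,5)_12 → 4³ + 1³ + 5³ = 190
190 = (1,3,10)_12 → 1³ + 3³ + 10³ = 1028
1028 = (7,1,8)_12 → 7³ + 1³ + 8³ = 856
856 = (5,11,4)_12 → 5³ + 11³ + 4³ = 1520
1520 = (10,6,8)_12 → 10³ + 6³ + 8³ = 1728
1728 = (1,0,0,0)_12 → 1³ + 0³ + 0³ + 0³ = 1  — reached 1.
That took 12 steps.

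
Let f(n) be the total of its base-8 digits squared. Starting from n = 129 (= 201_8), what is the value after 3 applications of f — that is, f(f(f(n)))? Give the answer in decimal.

129 = (2,0,1)_8 → 2² + 0² + 1² = 5
5 = (5)_8 → 5² = 25
25 = (3,1)_8 → 3² + 1² = 10

10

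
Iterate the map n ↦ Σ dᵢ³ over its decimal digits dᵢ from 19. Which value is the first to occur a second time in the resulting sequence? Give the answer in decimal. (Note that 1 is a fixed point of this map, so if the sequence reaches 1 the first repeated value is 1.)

19 → 1³ + 9³ = 1 + 729 = 730
730 → 7³ + 3³ + 0³ = 343 + 27 + 0 = 370
370 → 3³ + 7³ + 0³ = 27 + 343 + 0 = 370  — 370 already appeared earlier.

370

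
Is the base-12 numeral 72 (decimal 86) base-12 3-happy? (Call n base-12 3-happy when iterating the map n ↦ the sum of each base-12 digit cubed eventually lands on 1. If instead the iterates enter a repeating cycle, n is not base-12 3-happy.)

base-12 3-happy

86 = (7,2)_12 → 351
351 = (2,5,3)_12 → 160
160 = (1,1,4)_12 → 66
66 = (5,6)_12 → 341
341 = (2,4,5)_12 → 197
197 = (1,4,5)_12 → 190
190 = (1,3,10)_12 → 1028
1028 = (7,1,8)_12 → 856
856 = (5,11,4)_12 → 1520
1520 = (10,6,8)_12 → 1728
1728 = (1,0,0,0)_12 → 1  — reached 1.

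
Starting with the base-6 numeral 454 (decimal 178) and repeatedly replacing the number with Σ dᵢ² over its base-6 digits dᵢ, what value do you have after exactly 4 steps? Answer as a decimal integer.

178 = (4,5,4)_6 → 4² + 5² + 4² = 16 + 25 + 16 = 57
57 = (1,3,3)_6 → 1² + 3² + 3² = 1 + 9 + 9 = 19
19 = (3,1)_6 → 3² + 1² = 9 + 1 = 10
10 = (1,4)_6 → 1² + 4² = 1 + 16 = 17

17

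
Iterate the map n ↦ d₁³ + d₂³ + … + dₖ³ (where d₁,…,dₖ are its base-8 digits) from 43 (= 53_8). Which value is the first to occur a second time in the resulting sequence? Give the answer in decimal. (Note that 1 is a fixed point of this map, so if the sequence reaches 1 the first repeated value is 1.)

43 = (5,3)_8 → 5³ + 3³ = 152
152 = (2,3,0)_8 → 2³ + 3³ + 0³ = 35
35 = (4,3)_8 → 4³ + 3³ = 91
91 = (1,3,3)_8 → 1³ + 3³ + 3³ = 55
55 = (6,7)_8 → 6³ + 7³ = 559
559 = (1,0,5,7)_8 → 1³ + 0³ + 5³ + 7³ = 469
469 = (7,2,5)_8 → 7³ + 2³ + 5³ = 476
476 = (7,3,4)_8 → 7³ + 3³ + 4³ = 434
434 = (6,6,2)_8 → 6³ + 6³ + 2³ = 440
440 = (6,7,0)_8 → 6³ + 7³ + 0³ = 559  — 559 already appeared earlier.

559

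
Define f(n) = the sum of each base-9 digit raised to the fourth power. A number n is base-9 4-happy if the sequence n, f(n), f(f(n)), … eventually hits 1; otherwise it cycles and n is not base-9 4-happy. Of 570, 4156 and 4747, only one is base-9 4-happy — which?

4747

570: 570 → 2482 → 3188 → 434 → 722 → 8208 → 114 → 1378 → 4098 → 1956 → 1394 → 8194 → 290 → 722  — repeats 722 (not base-9 4-happy)
4156: 4156 → 4338 → 5346 → 2482 → 3188 → 434 → 722 → 8208 → 114 → 1378 → 4098 → 1956 → 1394 → 8194 → 290 → 722  — repeats 722 (not base-9 4-happy)
4747: 4747 → 2433 → 243 → 81 → 1  — reaches 1 (base-9 4-happy)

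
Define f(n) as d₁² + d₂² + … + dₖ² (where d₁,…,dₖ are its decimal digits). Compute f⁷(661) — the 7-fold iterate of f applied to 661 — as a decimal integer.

661 → 6² + 6² + 1² = 73
73 → 7² + 3² = 58
58 → 5² + 8² = 89
89 → 8² + 9² = 145
145 → 1² + 4² + 5² = 42
42 → 4² + 2² = 20
20 → 2² + 0² = 4

4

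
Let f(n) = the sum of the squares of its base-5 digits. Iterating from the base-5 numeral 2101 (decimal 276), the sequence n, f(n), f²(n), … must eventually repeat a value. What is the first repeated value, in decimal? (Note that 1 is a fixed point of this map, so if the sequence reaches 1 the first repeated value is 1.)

4

276 = (2,1,0,1)_5 → 2² + 1² + 0² + 1² = 6
6 = (1,1)_5 → 1² + 1² = 2
2 = (2)_5 → 2² = 4
4 = (4)_5 → 4² = 16
16 = (3,1)_5 → 3² + 1² = 10
10 = (2,0)_5 → 2² + 0² = 4  — 4 already appeared earlier.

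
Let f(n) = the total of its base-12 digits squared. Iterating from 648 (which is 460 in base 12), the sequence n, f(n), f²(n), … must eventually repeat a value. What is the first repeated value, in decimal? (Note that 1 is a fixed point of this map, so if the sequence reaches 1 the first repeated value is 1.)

648 = (4,6,0)_12 → 52
52 = (4,4)_12 → 32
32 = (2,8)_12 → 68
68 = (5,8)_12 → 89
89 = (7,5)_12 → 74
74 = (6,2)_12 → 40
40 = (3,4)_12 → 25
25 = (2,1)_12 → 5
5 = (5)_12 → 25  — 25 already appeared earlier.

25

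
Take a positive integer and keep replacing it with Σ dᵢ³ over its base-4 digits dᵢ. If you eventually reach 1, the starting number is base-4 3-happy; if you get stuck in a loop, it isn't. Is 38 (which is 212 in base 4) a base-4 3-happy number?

not base-4 3-happy

38 = (2,1,2)_4 → 2³ + 1³ + 2³ = 17
17 = (1,0,1)_4 → 1³ + 0³ + 1³ = 2
2 = (2)_4 → 2³ = 8
8 = (2,0)_4 → 2³ + 0³ = 8  — 8 already seen; the sequence cycles without reaching 1.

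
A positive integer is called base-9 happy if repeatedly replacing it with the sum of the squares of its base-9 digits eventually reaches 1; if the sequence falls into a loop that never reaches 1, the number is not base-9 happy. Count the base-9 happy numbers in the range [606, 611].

606: 606 → 74 → 68 → 74  — not base-9 happy
607: 607 → 81 → 1  — base-9 happy
608: 608 → 90 → 2 → 4 → 16 → 50 → 50  — not base-9 happy
609: 609 → 101 → 9 → 1  — base-9 happy
610: 610 → 114 → 46 → 26 → 68 → 74 → 68  — not base-9 happy
611: 611 → 129 → 35 → 73 → 65 → 53 → 89 → 65  — not base-9 happy
base-9 happy: 607, 609

2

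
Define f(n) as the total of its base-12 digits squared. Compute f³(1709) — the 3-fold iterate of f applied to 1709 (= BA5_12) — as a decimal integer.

89

1709 = (11,10,5)_12 → 11² + 10² + 5² = 121 + 100 + 25 = 246
246 = (1,8,6)_12 → 1² + 8² + 6² = 1 + 64 + 36 = 101
101 = (8,5)_12 → 8² + 5² = 64 + 25 = 89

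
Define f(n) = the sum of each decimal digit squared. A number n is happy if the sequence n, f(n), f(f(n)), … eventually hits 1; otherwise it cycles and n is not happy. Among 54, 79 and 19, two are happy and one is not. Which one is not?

54: 54 → 41 → 17 → 50 → 25 → 29 → 85 → 89 → 145 → 42 → 20 → 4 → 16 → 37 → 58 → 89  — repeats 89 (not happy)
79: 79 → 130 → 10 → 1  — reaches 1 (happy)
19: 19 → 82 → 68 → 100 → 1  — reaches 1 (happy)

54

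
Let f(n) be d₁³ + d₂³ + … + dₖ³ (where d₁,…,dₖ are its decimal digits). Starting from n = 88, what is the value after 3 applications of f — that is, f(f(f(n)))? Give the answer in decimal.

88 → 8³ + 8³ = 1024
1024 → 1³ + 0³ + 2³ + 4³ = 73
73 → 7³ + 3³ = 370

370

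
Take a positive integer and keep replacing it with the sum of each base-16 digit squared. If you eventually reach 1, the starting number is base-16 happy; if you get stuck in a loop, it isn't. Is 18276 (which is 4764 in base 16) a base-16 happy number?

base-16 happy

18276 = (4,7,6,4)_16 → 4² + 7² + 6² + 4² = 16 + 49 + 36 + 16 = 117
117 = (7,5)_16 → 7² + 5² = 49 + 25 = 74
74 = (4,10)_16 → 4² + 10² = 16 + 100 = 116
116 = (7,4)_16 → 7² + 4² = 49 + 16 = 65
65 = (4,1)_16 → 4² + 1² = 16 + 1 = 17
17 = (1,1)_16 → 1² + 1² = 1 + 1 = 2
2 = (2)_16 → 2² = 4
4 = (4)_16 → 4² = 16
16 = (1,0)_16 → 1² + 0² = 1 + 0 = 1  — reached 1.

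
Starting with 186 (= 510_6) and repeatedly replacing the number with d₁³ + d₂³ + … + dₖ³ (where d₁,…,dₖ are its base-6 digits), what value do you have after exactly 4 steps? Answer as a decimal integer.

186 = (5,1,0)_6 → 5³ + 1³ + 0³ = 126
126 = (3,3,0)_6 → 3³ + 3³ + 0³ = 54
54 = (1,3,0)_6 → 1³ + 3³ + 0³ = 28
28 = (4,4)_6 → 4³ + 4³ = 128

128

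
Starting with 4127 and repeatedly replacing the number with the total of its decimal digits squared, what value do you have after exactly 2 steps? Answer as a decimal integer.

4127 → 4² + 1² + 2² + 7² = 16 + 1 + 4 + 49 = 70
70 → 7² + 0² = 49 + 0 = 49

49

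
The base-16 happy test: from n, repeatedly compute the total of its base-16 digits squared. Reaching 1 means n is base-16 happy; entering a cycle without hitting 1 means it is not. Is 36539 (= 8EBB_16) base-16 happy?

36539 = (8,14,11,11)_16 → 502
502 = (1,15,6)_16 → 262
262 = (1,0,6)_16 → 37
37 = (2,5)_16 → 29
29 = (1,13)_16 → 170
170 = (10,10)_16 → 200
200 = (12,8)_16 → 208
208 = (13,0)_16 → 169
169 = (10,9)_16 → 181
181 = (11,5)_16 → 146
146 = (9,2)_16 → 85
85 = (5,5)_16 → 50
50 = (3,2)_16 → 13
13 = (13)_16 → 169  — 169 already seen; the sequence cycles without reaching 1.

not base-16 happy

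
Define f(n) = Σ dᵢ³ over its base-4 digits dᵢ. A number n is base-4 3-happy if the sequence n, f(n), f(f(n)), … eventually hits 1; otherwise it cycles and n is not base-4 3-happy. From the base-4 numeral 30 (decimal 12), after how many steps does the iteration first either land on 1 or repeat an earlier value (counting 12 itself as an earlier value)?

4

12 = (3,0)_4 → 27
27 = (1,2,3)_4 → 36
36 = (2,1,0)_4 → 9
9 = (2,1)_4 → 9  — 9 repeats.
That took 4 steps.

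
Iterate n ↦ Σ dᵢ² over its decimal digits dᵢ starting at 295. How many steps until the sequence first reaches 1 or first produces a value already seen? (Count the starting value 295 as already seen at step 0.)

295 → 2² + 9² + 5² = 4 + 81 + 25 = 110
110 → 1² + 1² + 0² = 1 + 1 + 0 = 2
2 → 2² = 4
4 → 4² = 16
16 → 1² + 6² = 1 + 36 = 37
37 → 3² + 7² = 9 + 49 = 58
58 → 5² + 8² = 25 + 64 = 89
89 → 8² + 9² = 64 + 81 = 145
145 → 1² + 4² + 5² = 1 + 16 + 25 = 42
42 → 4² + 2² = 16 + 4 = 20
20 → 2² + 0² = 4 + 0 = 4  — 4 repeats.
That took 11 steps.

11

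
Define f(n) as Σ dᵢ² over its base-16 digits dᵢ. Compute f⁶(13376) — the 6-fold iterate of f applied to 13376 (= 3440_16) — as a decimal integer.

181

13376 = (3,4,4,0)_16 → 3² + 4² + 4² + 0² = 41
41 = (2,9)_16 → 2² + 9² = 85
85 = (5,5)_16 → 5² + 5² = 50
50 = (3,2)_16 → 3² + 2² = 13
13 = (13)_16 → 13² = 169
169 = (10,9)_16 → 10² + 9² = 181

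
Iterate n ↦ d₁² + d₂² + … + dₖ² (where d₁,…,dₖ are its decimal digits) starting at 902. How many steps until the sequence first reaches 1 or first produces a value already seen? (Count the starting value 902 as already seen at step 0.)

902 → 85
85 → 89
89 → 145
145 → 42
42 → 20
20 → 4
4 → 16
16 → 37
37 → 58
58 → 89  — 89 repeats.
That took 10 steps.

10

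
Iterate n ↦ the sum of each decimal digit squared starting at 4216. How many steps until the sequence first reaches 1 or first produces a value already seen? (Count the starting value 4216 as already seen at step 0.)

4216 → 4² + 2² + 1² + 6² = 16 + 4 + 1 + 36 = 57
57 → 5² + 7² = 25 + 49 = 74
74 → 7² + 4² = 49 + 16 = 65
65 → 6² + 5² = 36 + 25 = 61
61 → 6² + 1² = 36 + 1 = 37
37 → 3² + 7² = 9 + 49 = 58
58 → 5² + 8² = 25 + 64 = 89
89 → 8² + 9² = 64 + 81 = 145
145 → 1² + 4² + 5² = 1 + 16 + 25 = 42
42 → 4² + 2² = 16 + 4 = 20
20 → 2² + 0² = 4 + 0 = 4
4 → 4² = 16
16 → 1² + 6² = 1 + 36 = 37  — 37 repeats.
That took 13 steps.

13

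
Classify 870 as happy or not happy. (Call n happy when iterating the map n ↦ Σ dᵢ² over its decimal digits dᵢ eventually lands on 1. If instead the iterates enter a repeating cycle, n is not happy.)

not happy

870 → 8² + 7² + 0² = 113
113 → 1² + 1² + 3² = 11
11 → 1² + 1² = 2
2 → 2² = 4
4 → 4² = 16
16 → 1² + 6² = 37
37 → 3² + 7² = 58
58 → 5² + 8² = 89
89 → 8² + 9² = 145
145 → 1² + 4² + 5² = 42
42 → 4² + 2² = 20
20 → 2² + 0² = 4  — 4 already seen; the sequence cycles without reaching 1.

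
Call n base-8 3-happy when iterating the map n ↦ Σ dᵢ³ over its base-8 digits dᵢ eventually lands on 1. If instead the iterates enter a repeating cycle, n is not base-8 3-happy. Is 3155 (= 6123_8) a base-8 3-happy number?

not base-8 3-happy

3155 = (6,1,2,3)_8 → 252
252 = (3,7,4)_8 → 434
434 = (6,6,2)_8 → 440
440 = (6,7,0)_8 → 559
559 = (1,0,5,7)_8 → 469
469 = (7,2,5)_8 → 476
476 = (7,3,4)_8 → 434  — 434 already seen; the sequence cycles without reaching 1.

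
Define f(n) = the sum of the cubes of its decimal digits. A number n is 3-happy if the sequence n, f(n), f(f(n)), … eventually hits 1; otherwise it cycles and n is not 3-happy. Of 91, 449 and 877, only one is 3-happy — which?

91: 91 → 730 → 370 → 370  — repeats 370 (not 3-happy)
449: 449 → 857 → 980 → 1241 → 74 → 407 → 407  — repeats 407 (not 3-happy)
877: 877 → 1198 → 1243 → 100 → 1  — reaches 1 (3-happy)

877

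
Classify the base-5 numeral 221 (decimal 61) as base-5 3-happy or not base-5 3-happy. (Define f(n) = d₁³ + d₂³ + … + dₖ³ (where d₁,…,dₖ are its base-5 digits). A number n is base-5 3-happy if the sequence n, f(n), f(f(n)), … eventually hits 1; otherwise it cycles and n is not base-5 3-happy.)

61 = (2,2,1)_5 → 2³ + 2³ + 1³ = 17
17 = (3,2)_5 → 3³ + 2³ = 35
35 = (1,2,0)_5 → 1³ + 2³ + 0³ = 9
9 = (1,4)_5 → 1³ + 4³ = 65
65 = (2,3,0)_5 → 2³ + 3³ + 0³ = 35  — 35 already seen; the sequence cycles without reaching 1.

not base-5 3-happy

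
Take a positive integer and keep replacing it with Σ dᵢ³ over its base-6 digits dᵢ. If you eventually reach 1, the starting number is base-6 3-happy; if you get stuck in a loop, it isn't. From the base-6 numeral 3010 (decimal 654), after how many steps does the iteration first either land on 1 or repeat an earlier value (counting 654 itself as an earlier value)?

654 = (3,0,1,0)_6 → 3³ + 0³ + 1³ + 0³ = 28
28 = (4,4)_6 → 4³ + 4³ = 128
128 = (3,3,2)_6 → 3³ + 3³ + 2³ = 62
62 = (1,4,2)_6 → 1³ + 4³ + 2³ = 73
73 = (2,0,1)_6 → 2³ + 0³ + 1³ = 9
9 = (1,3)_6 → 1³ + 3³ = 28  — 28 repeats.
That took 6 steps.

6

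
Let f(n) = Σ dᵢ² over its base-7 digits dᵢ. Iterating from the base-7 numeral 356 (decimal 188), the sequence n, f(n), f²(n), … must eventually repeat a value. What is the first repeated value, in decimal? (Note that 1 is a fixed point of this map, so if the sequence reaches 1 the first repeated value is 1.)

10

188 = (3,5,6)_7 → 3² + 5² + 6² = 9 + 25 + 36 = 70
70 = (1,3,0)_7 → 1² + 3² + 0² = 1 + 9 + 0 = 10
10 = (1,3)_7 → 1² + 3² = 1 + 9 = 10  — 10 already appeared earlier.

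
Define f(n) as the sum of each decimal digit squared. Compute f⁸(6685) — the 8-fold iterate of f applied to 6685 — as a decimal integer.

6685 → 6² + 6² + 8² + 5² = 161
161 → 1² + 6² + 1² = 38
38 → 3² + 8² = 73
73 → 7² + 3² = 58
58 → 5² + 8² = 89
89 → 8² + 9² = 145
145 → 1² + 4² + 5² = 42
42 → 4² + 2² = 20

20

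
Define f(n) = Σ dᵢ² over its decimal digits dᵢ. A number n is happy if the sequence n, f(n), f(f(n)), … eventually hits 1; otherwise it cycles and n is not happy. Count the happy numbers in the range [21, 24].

1

21: 21 → 5 → 25 → 29 → 85 → 89 → 145 → 42 → 20 → 4 → 16 → 37 → 58 → 89  — not happy
22: 22 → 8 → 64 → 52 → 29 → 85 → 89 → 145 → 42 → 20 → 4 → 16 → 37 → 58 → 89  — not happy
23: 23 → 13 → 10 → 1  — happy
24: 24 → 20 → 4 → 16 → 37 → 58 → 89 → 145 → 42 → 20  — not happy
happy: 23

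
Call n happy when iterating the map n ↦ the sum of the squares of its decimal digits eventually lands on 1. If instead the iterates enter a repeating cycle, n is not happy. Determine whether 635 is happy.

635 → 6² + 3² + 5² = 70
70 → 7² + 0² = 49
49 → 4² + 9² = 97
97 → 9² + 7² = 130
130 → 1² + 3² + 0² = 10
10 → 1² + 0² = 1  — reached 1.

happy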